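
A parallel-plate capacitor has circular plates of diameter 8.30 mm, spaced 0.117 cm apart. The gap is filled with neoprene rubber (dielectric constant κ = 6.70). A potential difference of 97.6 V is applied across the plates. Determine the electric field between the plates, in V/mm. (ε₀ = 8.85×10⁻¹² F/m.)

83.4 V/mm

E = V/d = 97.6 / 1.17×10⁻³ = 8.34×10⁴ V/m.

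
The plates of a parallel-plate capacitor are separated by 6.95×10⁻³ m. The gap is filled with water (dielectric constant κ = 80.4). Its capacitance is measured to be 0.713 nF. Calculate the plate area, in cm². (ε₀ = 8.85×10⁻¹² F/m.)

A = Cd/(κε₀) = 7.13×10⁻¹⁰ × 6.95×10⁻³ / (80.4 × 8.85×10⁻¹²) = 6.96×10⁻³ m².

A ≈ 69.6 cm²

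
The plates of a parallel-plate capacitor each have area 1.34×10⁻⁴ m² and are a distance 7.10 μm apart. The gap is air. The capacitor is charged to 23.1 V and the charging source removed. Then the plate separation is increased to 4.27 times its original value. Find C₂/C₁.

C = ε₀A/d scales as 1/d, so C₂/C₁ = d₁/d₂ = 1/4.27 = 0.234.

0.234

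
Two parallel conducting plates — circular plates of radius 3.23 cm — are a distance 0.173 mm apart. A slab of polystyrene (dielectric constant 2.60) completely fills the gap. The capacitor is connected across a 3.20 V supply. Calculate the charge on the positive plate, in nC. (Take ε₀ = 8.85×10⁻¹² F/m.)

A = π(3.23 cm)² = 3.28×10⁻³ m².
C = κε₀A/d = 2.60 × 8.85×10⁻¹² × 3.28×10⁻³ / 1.73×10⁻⁴ = 4.36×10⁻¹⁰ F.
Q = CV = 4.36×10⁻¹⁰ × 3.20 = 1.40×10⁻⁹ C.

1.40 nC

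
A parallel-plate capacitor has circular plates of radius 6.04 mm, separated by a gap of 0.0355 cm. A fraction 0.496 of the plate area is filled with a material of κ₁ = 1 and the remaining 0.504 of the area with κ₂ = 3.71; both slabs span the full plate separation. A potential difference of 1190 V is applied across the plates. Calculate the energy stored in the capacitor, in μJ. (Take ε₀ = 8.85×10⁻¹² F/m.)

A = π(6.04 mm)² = 1.15×10⁻⁴ m².
Side-by-side slabs ⇒ two capacitors in parallel, each spanning the full gap.
C₁ = κ₁ε₀A₁/d = 1.00 × 8.85×10⁻¹² × 5.68×10⁻⁵ / 3.55×10⁻⁴ = 1.42×10⁻¹² F.
C₂ = κ₂ε₀A₂/d = 3.71 × 8.85×10⁻¹² × 5.78×10⁻⁵ / 3.55×10⁻⁴ = 5.34×10⁻¹² F.
C = C₁ + C₂ = 6.76×10⁻¹² F.
U = ½CV² = ½ × 6.76×10⁻¹² × (1190)² = 4.79×10⁻⁶ J.

4.79 μJ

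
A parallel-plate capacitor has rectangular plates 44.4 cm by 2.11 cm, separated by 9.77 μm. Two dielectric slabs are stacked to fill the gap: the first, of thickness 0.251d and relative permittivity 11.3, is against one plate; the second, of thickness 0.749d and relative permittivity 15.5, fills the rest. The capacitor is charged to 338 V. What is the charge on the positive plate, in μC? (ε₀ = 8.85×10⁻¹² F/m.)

A = 44.4 × 2.11 cm² = 9.37×10⁻³ m².
Stacked slabs ⇒ two capacitors in series, each with the full plate area.
C₁ = κ₁ε₀A/d₁ = 11.3 × 8.85×10⁻¹² × 9.37×10⁻³ / 2.45×10⁻⁶ = 3.82×10⁻⁷ F.
C₂ = κ₂ε₀A/d₂ = 15.5 × 8.85×10⁻¹² × 9.37×10⁻³ / 7.32×10⁻⁶ = 1.76×10⁻⁷ F.
C = (1/C₁ + 1/C₂)⁻¹ = 1.20×10⁻⁷ F.
Q = CV = 1.20×10⁻⁷ × 338 = 4.07×10⁻⁵ C.

Q ≈ 40.7 μC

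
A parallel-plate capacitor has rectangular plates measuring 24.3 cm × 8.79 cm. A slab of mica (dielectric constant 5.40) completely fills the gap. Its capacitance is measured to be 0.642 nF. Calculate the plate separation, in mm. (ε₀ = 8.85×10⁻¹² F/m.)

A = 24.3 × 8.79 cm² = 2.14×10⁻² m².
d = κε₀A/C = 5.40 × 8.85×10⁻¹² × 2.14×10⁻² / 6.42×10⁻¹⁰ = 1.59×10⁻³ m.

d ≈ 1.59 mm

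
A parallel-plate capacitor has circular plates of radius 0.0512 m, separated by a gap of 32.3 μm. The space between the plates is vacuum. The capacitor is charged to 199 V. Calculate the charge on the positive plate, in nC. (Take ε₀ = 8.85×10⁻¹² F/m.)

Q ≈ 449 nC

A = π(0.0512 m)² = 8.24×10⁻³ m².
C = ε₀A/d = 8.85×10⁻¹² × 8.24×10⁻³ / 3.23×10⁻⁵ = 2.26×10⁻⁹ F.
Q = CV = 2.26×10⁻⁹ × 199 = 4.49×10⁻⁷ C.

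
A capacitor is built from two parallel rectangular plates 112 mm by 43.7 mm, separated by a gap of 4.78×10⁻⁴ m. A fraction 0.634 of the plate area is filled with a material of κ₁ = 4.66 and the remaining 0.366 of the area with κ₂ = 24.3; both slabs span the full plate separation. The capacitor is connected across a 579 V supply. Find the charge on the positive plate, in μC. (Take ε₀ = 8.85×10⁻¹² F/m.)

A = 112 × 43.7 mm² = 4.89×10⁻³ m².
Side-by-side slabs ⇒ two capacitors in parallel, each spanning the full gap.
C₁ = κ₁ε₀A₁/d = 4.66 × 8.85×10⁻¹² × 3.10×10⁻³ / 4.78×10⁻⁴ = 2.68×10⁻¹⁰ F.
C₂ = κ₂ε₀A₂/d = 24.3 × 8.85×10⁻¹² × 1.79×10⁻³ / 4.78×10⁻⁴ = 8.06×10⁻¹⁰ F.
C = C₁ + C₂ = 1.07×10⁻⁹ F.
Q = CV = 1.07×10⁻⁹ × 579 = 6.22×10⁻⁷ C.

0.622 μC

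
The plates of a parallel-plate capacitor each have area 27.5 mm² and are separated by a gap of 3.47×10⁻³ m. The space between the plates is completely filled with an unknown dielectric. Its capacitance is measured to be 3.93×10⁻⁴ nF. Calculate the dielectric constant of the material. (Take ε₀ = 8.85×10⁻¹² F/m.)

A = 27.5 mm² = 2.75×10⁻⁵ m².
κ = Cd/(ε₀A) = 3.93×10⁻¹³ × 3.47×10⁻³ / (8.85×10⁻¹² × 2.75×10⁻⁵) = 5.60.

κ ≈ 5.60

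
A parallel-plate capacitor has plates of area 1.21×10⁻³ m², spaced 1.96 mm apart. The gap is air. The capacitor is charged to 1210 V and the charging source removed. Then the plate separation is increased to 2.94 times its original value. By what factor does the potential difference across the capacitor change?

2.94

Isolated ⇒ Q is held fixed.
C₂ = 0.340 C₁ and V = Q/C, so V₂/V₁ = C₁/C₂ = 2.94.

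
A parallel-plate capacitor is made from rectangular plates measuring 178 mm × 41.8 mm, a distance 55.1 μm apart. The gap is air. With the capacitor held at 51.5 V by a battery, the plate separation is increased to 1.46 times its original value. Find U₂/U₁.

Battery connected ⇒ V is held fixed.
C₂ = 0.685 C₁ and U = ½CV², so U₂/U₁ = C₂/C₁ = 0.685.

U₂/U₁ ≈ 0.685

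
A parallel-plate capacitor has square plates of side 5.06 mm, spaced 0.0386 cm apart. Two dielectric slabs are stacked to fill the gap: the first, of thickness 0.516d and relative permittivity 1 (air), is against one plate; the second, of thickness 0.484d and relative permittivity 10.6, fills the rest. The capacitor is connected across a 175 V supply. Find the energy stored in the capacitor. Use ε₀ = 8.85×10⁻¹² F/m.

A = (5.06 mm)² = 2.56×10⁻⁵ m².
Stacked slabs ⇒ two capacitors in series, each with the full plate area.
C₁ = κ₁ε₀A/d₁ = 1.00 × 8.85×10⁻¹² × 2.56×10⁻⁵ / 1.99×10⁻⁴ = 1.14×10⁻¹² F.
C₂ = κ₂ε₀A/d₂ = 10.6 × 8.85×10⁻¹² × 2.56×10⁻⁵ / 1.87×10⁻⁴ = 1.29×10⁻¹¹ F.
C = (1/C₁ + 1/C₂)⁻¹ = 1.05×10⁻¹² F.
U = ½CV² = ½ × 1.05×10⁻¹² × (175)² = 1.60×10⁻⁸ J.

16.0 nJ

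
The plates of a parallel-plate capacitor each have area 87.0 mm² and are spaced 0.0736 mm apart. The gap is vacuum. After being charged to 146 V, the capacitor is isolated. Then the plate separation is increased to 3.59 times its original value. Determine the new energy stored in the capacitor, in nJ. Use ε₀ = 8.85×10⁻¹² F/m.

A = 87.0 mm² = 8.70×10⁻⁵ m².
Initially C₁ = ε₀A/d = 8.85×10⁻¹² × 8.70×10⁻⁵ / 7.36×10⁻⁵ = 1.05×10⁻¹¹ F.
U₁ = 1.11×10⁻⁷ J.
Isolated ⇒ Q is held fixed. C₂ = 0.279 C₁ and U = Q²/(2C), so U₂/U₁ = C₁/C₂ = 3.59.
U₂ = 3.59 × 1.11×10⁻⁷ = 4.00×10⁻⁷ J.

400 nJ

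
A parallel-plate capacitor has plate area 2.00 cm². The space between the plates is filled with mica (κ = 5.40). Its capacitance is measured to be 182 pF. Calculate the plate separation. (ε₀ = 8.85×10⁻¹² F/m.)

d ≈ 52.5 μm

A = 2.00 cm² = 2.00×10⁻⁴ m².
d = κε₀A/C = 5.40 × 8.85×10⁻¹² × 2.00×10⁻⁴ / 1.82×10⁻¹⁰ = 5.25×10⁻⁵ m.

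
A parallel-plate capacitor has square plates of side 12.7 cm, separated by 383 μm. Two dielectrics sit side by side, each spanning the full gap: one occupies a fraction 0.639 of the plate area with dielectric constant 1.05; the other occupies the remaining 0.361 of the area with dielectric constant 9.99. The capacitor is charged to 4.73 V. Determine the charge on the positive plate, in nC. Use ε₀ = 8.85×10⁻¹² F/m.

A = (12.7 cm)² = 1.61×10⁻² m².
Side-by-side slabs ⇒ two capacitors in parallel, each spanning the full gap.
C₁ = κ₁ε₀A₁/d = 1.05 × 8.85×10⁻¹² × 1.03×10⁻² / 3.83×10⁻⁴ = 2.50×10⁻¹⁰ F.
C₂ = κ₂ε₀A₂/d = 9.99 × 8.85×10⁻¹² × 5.82×10⁻³ / 3.83×10⁻⁴ = 1.34×10⁻⁹ F.
C = C₁ + C₂ = 1.59×10⁻⁹ F.
Q = CV = 1.59×10⁻⁹ × 4.73 = 7.54×10⁻⁹ C.

7.54 nC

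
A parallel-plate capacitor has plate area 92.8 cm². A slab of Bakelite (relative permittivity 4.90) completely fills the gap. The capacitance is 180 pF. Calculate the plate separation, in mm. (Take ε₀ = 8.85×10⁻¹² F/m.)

A = 92.8 cm² = 9.28×10⁻³ m².
d = κε₀A/C = 4.90 × 8.85×10⁻¹² × 9.28×10⁻³ / 1.80×10⁻¹⁰ = 2.24×10⁻³ m.

d ≈ 2.24 mm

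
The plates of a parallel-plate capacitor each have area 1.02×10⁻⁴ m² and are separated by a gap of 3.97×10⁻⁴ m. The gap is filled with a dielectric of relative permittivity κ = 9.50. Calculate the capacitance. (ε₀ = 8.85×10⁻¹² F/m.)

C = κε₀A/d = 9.50 × 8.85×10⁻¹² × 1.02×10⁻⁴ / 3.97×10⁻⁴ = 2.16×10⁻¹¹ F.

21.6 pF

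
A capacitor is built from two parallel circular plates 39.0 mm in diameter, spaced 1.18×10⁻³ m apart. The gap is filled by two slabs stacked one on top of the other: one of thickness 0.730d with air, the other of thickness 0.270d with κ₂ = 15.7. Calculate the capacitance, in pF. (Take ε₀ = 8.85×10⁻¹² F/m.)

A = π(39.0/2 mm)² = 1.19×10⁻³ m².
Stacked slabs ⇒ two capacitors in series, each with the full plate area.
C₁ = κ₁ε₀A/d₁ = 1.00 × 8.85×10⁻¹² × 1.19×10⁻³ / 8.61×10⁻⁴ = 1.23×10⁻¹¹ F.
C₂ = κ₂ε₀A/d₂ = 15.7 × 8.85×10⁻¹² × 1.19×10⁻³ / 3.19×10⁻⁴ = 5.21×10⁻¹⁰ F.
C = (1/C₁ + 1/C₂)⁻¹ = 1.20×10⁻¹¹ F.

C ≈ 12.0 pF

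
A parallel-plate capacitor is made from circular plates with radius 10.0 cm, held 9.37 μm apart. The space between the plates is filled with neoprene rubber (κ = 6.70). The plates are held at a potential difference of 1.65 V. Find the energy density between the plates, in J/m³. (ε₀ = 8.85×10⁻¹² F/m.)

E = V/d = 1.65 / 9.37×10⁻⁶ = 1.76×10⁵ V/m.
u = ½κε₀E² = ½ × 6.70 × 8.85×10⁻¹² × (1.76×10⁵)² = 0.919 J/m³.

u ≈ 0.919 J/m³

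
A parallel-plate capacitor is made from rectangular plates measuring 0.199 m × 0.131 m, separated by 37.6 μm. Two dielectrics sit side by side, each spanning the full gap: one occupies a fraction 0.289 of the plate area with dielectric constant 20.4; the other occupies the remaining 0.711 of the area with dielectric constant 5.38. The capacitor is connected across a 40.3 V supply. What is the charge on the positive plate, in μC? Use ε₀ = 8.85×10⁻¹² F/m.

A = 0.199 × 0.131 m² = 2.61×10⁻² m².
Side-by-side slabs ⇒ two capacitors in parallel, each spanning the full gap.
C₁ = κ₁ε₀A₁/d = 20.4 × 8.85×10⁻¹² × 7.53×10⁻³ / 3.76×10⁻⁵ = 3.62×10⁻⁸ F.
C₂ = κ₂ε₀A₂/d = 5.38 × 8.85×10⁻¹² × 1.85×10⁻² / 3.76×10⁻⁵ = 2.35×10⁻⁸ F.
C = C₁ + C₂ = 5.96×10⁻⁸ F.
Q = CV = 5.96×10⁻⁸ × 40.3 = 2.40×10⁻⁶ C.

Q ≈ 2.40 μC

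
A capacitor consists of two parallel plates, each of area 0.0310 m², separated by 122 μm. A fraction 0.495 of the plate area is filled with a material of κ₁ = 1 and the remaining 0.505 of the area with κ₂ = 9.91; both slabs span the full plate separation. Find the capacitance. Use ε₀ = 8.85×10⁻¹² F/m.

Side-by-side slabs ⇒ two capacitors in parallel, each spanning the full gap.
C₁ = κ₁ε₀A₁/d = 1.00 × 8.85×10⁻¹² × 1.53×10⁻² / 1.22×10⁻⁴ = 1.11×10⁻⁹ F.
C₂ = κ₂ε₀A₂/d = 9.91 × 8.85×10⁻¹² × 1.57×10⁻² / 1.22×10⁻⁴ = 1.13×10⁻⁸ F.
C = C₁ + C₂ = 1.24×10⁻⁸ F.

C ≈ 12.4 nF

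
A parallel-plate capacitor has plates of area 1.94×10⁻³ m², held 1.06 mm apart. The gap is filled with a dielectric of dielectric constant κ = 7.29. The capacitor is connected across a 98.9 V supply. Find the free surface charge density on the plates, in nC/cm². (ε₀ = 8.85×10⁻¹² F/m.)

C = κε₀A/d = 7.29 × 8.85×10⁻¹² × 1.94×10⁻³ / 1.06×10⁻³ = 1.18×10⁻¹⁰ F.
σ = Q/A = CV/A = 1.18×10⁻¹⁰ × 98.9 / 1.94×10⁻³ = 6.02×10⁻⁶ C/m².

σ ≈ 0.602 nC/cm²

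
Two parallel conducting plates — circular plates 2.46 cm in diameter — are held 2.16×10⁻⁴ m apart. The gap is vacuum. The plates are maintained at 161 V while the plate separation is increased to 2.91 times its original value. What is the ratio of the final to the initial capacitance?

0.344

C = ε₀A/d scales as 1/d, so C₂/C₁ = d₁/d₂ = 1/2.91 = 0.344.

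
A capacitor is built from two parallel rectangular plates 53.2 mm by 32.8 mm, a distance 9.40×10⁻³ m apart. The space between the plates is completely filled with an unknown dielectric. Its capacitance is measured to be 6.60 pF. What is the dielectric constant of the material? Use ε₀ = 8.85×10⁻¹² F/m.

κ ≈ 4.02

A = 53.2 × 32.8 mm² = 1.74×10⁻³ m².
κ = Cd/(ε₀A) = 6.60×10⁻¹² × 9.40×10⁻³ / (8.85×10⁻¹² × 1.74×10⁻³) = 4.02.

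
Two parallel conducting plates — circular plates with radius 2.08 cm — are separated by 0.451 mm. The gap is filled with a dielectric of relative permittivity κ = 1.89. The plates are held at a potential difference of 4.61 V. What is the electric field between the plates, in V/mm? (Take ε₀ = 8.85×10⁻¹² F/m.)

E = V/d = 4.61 / 4.51×10⁻⁴ = 1.02×10⁴ V/m.

E ≈ 10.2 V/mm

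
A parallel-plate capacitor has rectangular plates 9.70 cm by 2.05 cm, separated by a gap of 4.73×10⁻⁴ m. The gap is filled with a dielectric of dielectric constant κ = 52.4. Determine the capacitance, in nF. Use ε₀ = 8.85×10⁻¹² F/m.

A = 9.70 × 2.05 cm² = 1.99×10⁻³ m².
C = κε₀A/d = 52.4 × 8.85×10⁻¹² × 1.99×10⁻³ / 4.73×10⁻⁴ = 1.95×10⁻⁹ F.

C ≈ 1.95 nF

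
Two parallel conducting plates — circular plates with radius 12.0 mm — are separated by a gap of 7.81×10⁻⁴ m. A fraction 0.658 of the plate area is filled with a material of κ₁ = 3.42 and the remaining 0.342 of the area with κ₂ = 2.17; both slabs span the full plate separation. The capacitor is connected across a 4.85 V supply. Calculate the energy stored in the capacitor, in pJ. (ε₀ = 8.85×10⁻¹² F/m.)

A = π(12.0 mm)² = 4.52×10⁻⁴ m².
Side-by-side slabs ⇒ two capacitors in parallel, each spanning the full gap.
C₁ = κ₁ε₀A₁/d = 3.42 × 8.85×10⁻¹² × 2.98×10⁻⁴ / 7.81×10⁻⁴ = 1.15×10⁻¹¹ F.
C₂ = κ₂ε₀A₂/d = 2.17 × 8.85×10⁻¹² × 1.55×10⁻⁴ / 7.81×10⁻⁴ = 3.80×10⁻¹² F.
C = C₁ + C₂ = 1.53×10⁻¹¹ F.
U = ½CV² = ½ × 1.53×10⁻¹¹ × (4.85)² = 1.80×10⁻¹⁰ J.

180 pJ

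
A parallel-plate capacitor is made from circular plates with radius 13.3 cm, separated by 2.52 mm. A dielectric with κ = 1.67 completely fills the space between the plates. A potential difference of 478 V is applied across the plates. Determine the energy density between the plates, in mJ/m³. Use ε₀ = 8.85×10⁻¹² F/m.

E = V/d = 478 / 2.52×10⁻³ = 1.90×10⁵ V/m.
u = ½κε₀E² = ½ × 1.67 × 8.85×10⁻¹² × (1.90×10⁵)² = 0.266 J/m³.

266 mJ/m³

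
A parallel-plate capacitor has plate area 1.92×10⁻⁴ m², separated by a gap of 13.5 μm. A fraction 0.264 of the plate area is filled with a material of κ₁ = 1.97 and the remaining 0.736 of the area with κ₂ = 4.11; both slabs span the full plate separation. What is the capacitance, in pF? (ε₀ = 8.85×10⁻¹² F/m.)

446 pF

Side-by-side slabs ⇒ two capacitors in parallel, each spanning the full gap.
C₁ = κ₁ε₀A₁/d = 1.97 × 8.85×10⁻¹² × 5.07×10⁻⁵ / 1.35×10⁻⁵ = 6.55×10⁻¹¹ F.
C₂ = κ₂ε₀A₂/d = 4.11 × 8.85×10⁻¹² × 1.41×10⁻⁴ / 1.35×10⁻⁵ = 3.81×10⁻¹⁰ F.
C = C₁ + C₂ = 4.46×10⁻¹⁰ F.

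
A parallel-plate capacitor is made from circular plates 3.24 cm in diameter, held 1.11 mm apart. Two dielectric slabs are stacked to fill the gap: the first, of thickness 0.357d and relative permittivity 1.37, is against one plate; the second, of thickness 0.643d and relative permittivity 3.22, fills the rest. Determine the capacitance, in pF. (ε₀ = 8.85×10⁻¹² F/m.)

A = π(3.24/2 cm)² = 8.24×10⁻⁴ m².
Stacked slabs ⇒ two capacitors in series, each with the full plate area.
C₁ = κ₁ε₀A/d₁ = 1.37 × 8.85×10⁻¹² × 8.24×10⁻⁴ / 3.96×10⁻⁴ = 2.52×10⁻¹¹ F.
C₂ = κ₂ε₀A/d₂ = 3.22 × 8.85×10⁻¹² × 8.24×10⁻⁴ / 7.14×10⁻⁴ = 3.29×10⁻¹¹ F.
C = (1/C₁ + 1/C₂)⁻¹ = 1.43×10⁻¹¹ F.

C ≈ 14.3 pF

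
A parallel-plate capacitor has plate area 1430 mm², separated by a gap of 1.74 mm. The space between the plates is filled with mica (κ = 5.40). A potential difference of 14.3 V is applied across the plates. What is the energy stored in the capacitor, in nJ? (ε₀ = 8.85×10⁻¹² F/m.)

A = 1430 mm² = 1.43×10⁻³ m².
C = κε₀A/d = 5.40 × 8.85×10⁻¹² × 1.43×10⁻³ / 1.74×10⁻³ = 3.93×10⁻¹¹ F.
U = ½CV² = ½ × 3.93×10⁻¹¹ × (14.3)² = 4.02×10⁻⁹ J.

4.02 nJ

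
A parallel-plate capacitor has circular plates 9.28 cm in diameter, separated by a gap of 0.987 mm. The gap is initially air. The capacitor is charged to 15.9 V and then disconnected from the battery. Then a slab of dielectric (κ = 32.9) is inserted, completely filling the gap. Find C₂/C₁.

C = κε₀A/d scales with κ, so C₂/C₁ = κ = 32.9.

C₂/C₁ ≈ 32.9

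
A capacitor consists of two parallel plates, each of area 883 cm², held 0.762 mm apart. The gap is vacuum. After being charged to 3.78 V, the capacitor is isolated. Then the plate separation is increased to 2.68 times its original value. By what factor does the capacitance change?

0.373

C = ε₀A/d scales as 1/d, so C₂/C₁ = d₁/d₂ = 1/2.68 = 0.373.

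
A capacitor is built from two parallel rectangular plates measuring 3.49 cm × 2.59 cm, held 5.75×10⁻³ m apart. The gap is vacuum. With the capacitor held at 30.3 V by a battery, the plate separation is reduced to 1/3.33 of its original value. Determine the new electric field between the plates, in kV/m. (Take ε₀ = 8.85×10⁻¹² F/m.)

A = 3.49 × 2.59 cm² = 9.04×10⁻⁴ m².
Initially C₁ = ε₀A/d = 8.85×10⁻¹² × 9.04×10⁻⁴ / 5.75×10⁻³ = 1.39×10⁻¹² F.
E₁ = 5.27×10³ V/m.
Battery connected ⇒ V is held fixed. E = V/d, so E₂/E₁ = d₁/d₂ = 3.33.
E₂ = 3.33 × 5.27×10³ = 1.75×10⁴ V/m.

17.5 kV/m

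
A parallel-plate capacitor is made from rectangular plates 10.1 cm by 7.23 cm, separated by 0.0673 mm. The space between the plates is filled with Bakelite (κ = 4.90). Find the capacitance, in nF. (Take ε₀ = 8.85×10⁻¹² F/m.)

4.71 nF

A = 10.1 × 7.23 cm² = 7.30×10⁻³ m².
C = κε₀A/d = 4.90 × 8.85×10⁻¹² × 7.30×10⁻³ / 6.73×10⁻⁵ = 4.71×10⁻⁹ F.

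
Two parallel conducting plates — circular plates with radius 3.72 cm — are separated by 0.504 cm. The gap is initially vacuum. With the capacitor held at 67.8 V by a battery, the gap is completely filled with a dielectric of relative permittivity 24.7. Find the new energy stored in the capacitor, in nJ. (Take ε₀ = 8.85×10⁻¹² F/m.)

A = π(3.72 cm)² = 4.35×10⁻³ m².
Initially C₁ = ε₀A/d = 8.85×10⁻¹² × 4.35×10⁻³ / 5.04×10⁻³ = 7.63×10⁻¹² F.
U₁ = 1.75×10⁻⁸ J.
Battery connected ⇒ V is held fixed. C₂ = 24.7 C₁ and U = ½CV², so U₂/U₁ = C₂/C₁ = 24.7.
U₂ = 24.7 × 1.75×10⁻⁸ = 4.33×10⁻⁷ J.

433 nJ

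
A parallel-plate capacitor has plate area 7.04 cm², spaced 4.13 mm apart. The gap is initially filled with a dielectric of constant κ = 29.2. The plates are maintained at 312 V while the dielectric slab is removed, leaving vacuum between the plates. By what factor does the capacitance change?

C₂/C₁ ≈ 0.0342

C = κε₀A/d scales with κ, so C₂/C₁ = 1/κ = 1/29.2 = 0.0342.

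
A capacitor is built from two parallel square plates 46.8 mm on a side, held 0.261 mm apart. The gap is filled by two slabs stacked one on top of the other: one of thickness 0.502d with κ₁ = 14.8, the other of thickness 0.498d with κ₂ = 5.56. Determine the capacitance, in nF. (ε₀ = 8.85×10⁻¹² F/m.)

C ≈ 0.601 nF

A = (46.8 mm)² = 2.19×10⁻³ m².
Stacked slabs ⇒ two capacitors in series, each with the full plate area.
C₁ = κ₁ε₀A/d₁ = 14.8 × 8.85×10⁻¹² × 2.19×10⁻³ / 1.31×10⁻⁴ = 2.19×10⁻⁹ F.
C₂ = κ₂ε₀A/d₂ = 5.56 × 8.85×10⁻¹² × 2.19×10⁻³ / 1.30×10⁻⁴ = 8.29×10⁻¹⁰ F.
C = (1/C₁ + 1/C₂)⁻¹ = 6.01×10⁻¹⁰ F.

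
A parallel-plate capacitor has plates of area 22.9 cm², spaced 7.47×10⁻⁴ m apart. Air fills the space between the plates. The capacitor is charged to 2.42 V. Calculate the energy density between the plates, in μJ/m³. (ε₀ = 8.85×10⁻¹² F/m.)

E = V/d = 2.42 / 7.47×10⁻⁴ = 3.24×10³ V/m.
u = ½ε₀E² = ½ × 8.85×10⁻¹² × (3.24×10³)² = 4.64×10⁻⁵ J/m³.

46.4 μJ/m³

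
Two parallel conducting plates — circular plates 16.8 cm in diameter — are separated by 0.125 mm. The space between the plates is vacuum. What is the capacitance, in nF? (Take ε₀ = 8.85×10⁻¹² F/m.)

C ≈ 1.57 nF

A = π(16.8/2 cm)² = 2.22×10⁻² m².
C = ε₀A/d = 8.85×10⁻¹² × 2.22×10⁻² / 1.25×10⁻⁴ = 1.57×10⁻⁹ F.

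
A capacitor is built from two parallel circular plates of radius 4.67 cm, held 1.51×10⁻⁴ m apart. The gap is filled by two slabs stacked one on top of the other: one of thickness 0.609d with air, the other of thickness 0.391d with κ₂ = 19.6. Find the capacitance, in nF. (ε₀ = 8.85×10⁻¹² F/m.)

0.638 nF

A = π(4.67 cm)² = 6.85×10⁻³ m².
Stacked slabs ⇒ two capacitors in series, each with the full plate area.
C₁ = κ₁ε₀A/d₁ = 1.00 × 8.85×10⁻¹² × 6.85×10⁻³ / 9.20×10⁻⁵ = 6.59×10⁻¹⁰ F.
C₂ = κ₂ε₀A/d₂ = 19.6 × 8.85×10⁻¹² × 6.85×10⁻³ / 5.90×10⁻⁵ = 2.01×10⁻⁸ F.
C = (1/C₁ + 1/C₂)⁻¹ = 6.38×10⁻¹⁰ F.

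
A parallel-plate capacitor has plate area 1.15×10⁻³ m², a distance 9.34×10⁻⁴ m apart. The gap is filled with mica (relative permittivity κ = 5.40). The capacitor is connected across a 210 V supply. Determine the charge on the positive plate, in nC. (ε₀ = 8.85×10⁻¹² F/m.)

12.4 nC

C = κε₀A/d = 5.40 × 8.85×10⁻¹² × 1.15×10⁻³ / 9.34×10⁻⁴ = 5.88×10⁻¹¹ F.
Q = CV = 5.88×10⁻¹¹ × 210 = 1.24×10⁻⁸ C.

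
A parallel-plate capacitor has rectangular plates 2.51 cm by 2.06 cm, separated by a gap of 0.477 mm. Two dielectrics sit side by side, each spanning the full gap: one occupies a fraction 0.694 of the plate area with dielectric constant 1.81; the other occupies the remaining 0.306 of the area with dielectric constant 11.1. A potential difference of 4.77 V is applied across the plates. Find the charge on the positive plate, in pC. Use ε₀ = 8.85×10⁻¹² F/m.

Q ≈ 213 pC

A = 2.51 × 2.06 cm² = 5.17×10⁻⁴ m².
Side-by-side slabs ⇒ two capacitors in parallel, each spanning the full gap.
C₁ = κ₁ε₀A₁/d = 1.81 × 8.85×10⁻¹² × 3.59×10⁻⁴ / 4.77×10⁻⁴ = 1.21×10⁻¹¹ F.
C₂ = κ₂ε₀A₂/d = 11.1 × 8.85×10⁻¹² × 1.58×10⁻⁴ / 4.77×10⁻⁴ = 3.26×10⁻¹¹ F.
C = C₁ + C₂ = 4.46×10⁻¹¹ F.
Q = CV = 4.46×10⁻¹¹ × 4.77 = 2.13×10⁻¹⁰ C.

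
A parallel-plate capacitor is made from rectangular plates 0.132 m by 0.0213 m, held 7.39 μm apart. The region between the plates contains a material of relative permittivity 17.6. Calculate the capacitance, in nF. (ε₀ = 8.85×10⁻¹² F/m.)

A = 0.132 × 0.0213 m² = 2.81×10⁻³ m².
C = κε₀A/d = 17.6 × 8.85×10⁻¹² × 2.81×10⁻³ / 7.39×10⁻⁶ = 5.93×10⁻⁸ F.

C ≈ 59.3 nF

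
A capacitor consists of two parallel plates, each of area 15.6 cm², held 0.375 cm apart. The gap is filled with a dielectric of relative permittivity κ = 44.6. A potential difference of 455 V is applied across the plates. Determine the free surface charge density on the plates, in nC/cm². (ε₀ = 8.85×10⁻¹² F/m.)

4.79 nC/cm²

A = 15.6 cm² = 1.56×10⁻³ m².
C = κε₀A/d = 44.6 × 8.85×10⁻¹² × 1.56×10⁻³ / 3.75×10⁻³ = 1.64×10⁻¹⁰ F.
σ = Q/A = CV/A = 1.64×10⁻¹⁰ × 455 / 1.56×10⁻³ = 4.79×10⁻⁵ C/m².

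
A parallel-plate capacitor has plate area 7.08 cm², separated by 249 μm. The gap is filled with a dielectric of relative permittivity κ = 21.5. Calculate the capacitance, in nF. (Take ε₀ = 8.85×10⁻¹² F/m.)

A = 7.08 cm² = 7.08×10⁻⁴ m².
C = κε₀A/d = 21.5 × 8.85×10⁻¹² × 7.08×10⁻⁴ / 2.49×10⁻⁴ = 5.41×10⁻¹⁰ F.

C ≈ 0.541 nF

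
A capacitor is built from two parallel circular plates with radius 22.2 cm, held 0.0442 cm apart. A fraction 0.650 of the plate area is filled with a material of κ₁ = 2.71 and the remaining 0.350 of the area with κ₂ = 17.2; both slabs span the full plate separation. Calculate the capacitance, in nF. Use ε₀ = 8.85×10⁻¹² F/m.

C ≈ 24.1 nF

A = π(22.2 cm)² = 0.155 m².
Side-by-side slabs ⇒ two capacitors in parallel, each spanning the full gap.
C₁ = κ₁ε₀A₁/d = 2.71 × 8.85×10⁻¹² × 0.101 / 4.42×10⁻⁴ = 5.46×10⁻⁹ F.
C₂ = κ₂ε₀A₂/d = 17.2 × 8.85×10⁻¹² × 5.42×10⁻² / 4.42×10⁻⁴ = 1.87×10⁻⁸ F.
C = C₁ + C₂ = 2.41×10⁻⁸ F.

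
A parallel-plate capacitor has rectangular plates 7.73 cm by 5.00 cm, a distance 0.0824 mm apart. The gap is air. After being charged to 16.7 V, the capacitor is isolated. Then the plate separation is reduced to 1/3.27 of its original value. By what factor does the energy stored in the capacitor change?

U₂/U₁ ≈ 0.306

Isolated ⇒ Q is held fixed.
C₂ = 3.27 C₁ and U = Q²/(2C), so U₂/U₁ = C₁/C₂ = 0.306.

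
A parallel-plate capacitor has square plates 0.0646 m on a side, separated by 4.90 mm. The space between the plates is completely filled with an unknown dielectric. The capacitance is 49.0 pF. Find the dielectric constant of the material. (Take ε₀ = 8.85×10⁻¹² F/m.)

κ ≈ 6.50

A = (0.0646 m)² = 4.17×10⁻³ m².
κ = Cd/(ε₀A) = 4.90×10⁻¹¹ × 4.90×10⁻³ / (8.85×10⁻¹² × 4.17×10⁻³) = 6.50.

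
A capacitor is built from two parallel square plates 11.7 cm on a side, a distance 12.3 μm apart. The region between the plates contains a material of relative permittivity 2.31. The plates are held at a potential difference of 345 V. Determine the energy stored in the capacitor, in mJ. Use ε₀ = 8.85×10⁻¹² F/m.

1.35 mJ

A = (11.7 cm)² = 1.37×10⁻² m².
C = κε₀A/d = 2.31 × 8.85×10⁻¹² × 1.37×10⁻² / 1.23×10⁻⁵ = 2.28×10⁻⁸ F.
U = ½CV² = ½ × 2.28×10⁻⁸ × (345)² = 1.35×10⁻³ J.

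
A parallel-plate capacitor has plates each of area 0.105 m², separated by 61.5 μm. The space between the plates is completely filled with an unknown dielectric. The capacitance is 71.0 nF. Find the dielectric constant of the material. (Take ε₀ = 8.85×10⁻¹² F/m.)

κ = Cd/(ε₀A) = 7.10×10⁻⁸ × 6.15×10⁻⁵ / (8.85×10⁻¹² × 0.105) = 4.70.

κ ≈ 4.70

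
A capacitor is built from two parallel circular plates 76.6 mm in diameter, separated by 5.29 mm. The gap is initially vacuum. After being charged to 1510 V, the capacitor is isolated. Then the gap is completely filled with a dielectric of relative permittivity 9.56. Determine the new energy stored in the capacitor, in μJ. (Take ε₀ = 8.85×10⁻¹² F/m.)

A = π(76.6/2 mm)² = 4.61×10⁻³ m².
Initially C₁ = ε₀A/d = 8.85×10⁻¹² × 4.61×10⁻³ / 5.29×10⁻³ = 7.71×10⁻¹² F.
U₁ = 8.79×10⁻⁶ J.
Isolated ⇒ Q is held fixed. C₂ = 9.56 C₁ and U = Q²/(2C), so U₂/U₁ = C₁/C₂ = 0.105.
U₂ = 0.105 × 8.79×10⁻⁶ = 9.19×10⁻⁷ J.

0.919 μJ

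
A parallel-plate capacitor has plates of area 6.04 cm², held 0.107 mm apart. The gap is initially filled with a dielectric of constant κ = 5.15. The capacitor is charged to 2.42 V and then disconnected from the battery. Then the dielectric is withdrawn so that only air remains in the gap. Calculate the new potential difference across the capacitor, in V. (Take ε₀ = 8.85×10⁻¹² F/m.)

A = 6.04 cm² = 6.04×10⁻⁴ m².
Initially C₁ = κε₀A/d = 5.15 × 8.85×10⁻¹² × 6.04×10⁻⁴ / 1.07×10⁻⁴ = 2.57×10⁻¹⁰ F.
V₁ = 2.42 V.
Isolated ⇒ Q is held fixed. C₂ = 0.194 C₁ and V = Q/C, so V₂/V₁ = C₁/C₂ = 5.15.
V₂ = 5.15 × 2.42 = 12.5 V.

12.5 V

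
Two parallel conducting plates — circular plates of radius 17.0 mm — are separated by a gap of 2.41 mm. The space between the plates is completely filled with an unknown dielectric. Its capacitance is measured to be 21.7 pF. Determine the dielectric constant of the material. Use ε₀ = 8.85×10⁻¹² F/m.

κ ≈ 6.51

A = π(17.0 mm)² = 9.08×10⁻⁴ m².
κ = Cd/(ε₀A) = 2.17×10⁻¹¹ × 2.41×10⁻³ / (8.85×10⁻¹² × 9.08×10⁻⁴) = 6.51.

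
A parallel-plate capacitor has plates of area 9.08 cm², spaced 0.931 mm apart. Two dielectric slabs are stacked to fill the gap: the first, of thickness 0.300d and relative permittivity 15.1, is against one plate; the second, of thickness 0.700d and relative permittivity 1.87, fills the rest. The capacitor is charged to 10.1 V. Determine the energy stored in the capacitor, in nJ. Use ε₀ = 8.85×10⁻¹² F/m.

1.12 nJ

A = 9.08 cm² = 9.08×10⁻⁴ m².
Stacked slabs ⇒ two capacitors in series, each with the full plate area.
C₁ = κ₁ε₀A/d₁ = 15.1 × 8.85×10⁻¹² × 9.08×10⁻⁴ / 2.79×10⁻⁴ = 4.34×10⁻¹⁰ F.
C₂ = κ₂ε₀A/d₂ = 1.87 × 8.85×10⁻¹² × 9.08×10⁻⁴ / 6.52×10⁻⁴ = 2.31×10⁻¹¹ F.
C = (1/C₁ + 1/C₂)⁻¹ = 2.19×10⁻¹¹ F.
U = ½CV² = ½ × 2.19×10⁻¹¹ × (10.1)² = 1.12×10⁻⁹ J.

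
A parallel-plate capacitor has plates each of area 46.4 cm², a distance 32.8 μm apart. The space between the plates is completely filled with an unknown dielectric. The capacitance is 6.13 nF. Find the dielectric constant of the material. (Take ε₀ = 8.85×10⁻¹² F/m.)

κ ≈ 4.90

A = 46.4 cm² = 4.64×10⁻³ m².
κ = Cd/(ε₀A) = 6.13×10⁻⁹ × 3.28×10⁻⁵ / (8.85×10⁻¹² × 4.64×10⁻³) = 4.90.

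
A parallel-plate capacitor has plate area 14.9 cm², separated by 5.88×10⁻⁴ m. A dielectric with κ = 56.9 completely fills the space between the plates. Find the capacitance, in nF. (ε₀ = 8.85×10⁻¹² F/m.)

A = 14.9 cm² = 1.49×10⁻³ m².
C = κε₀A/d = 56.9 × 8.85×10⁻¹² × 1.49×10⁻³ / 5.88×10⁻⁴ = 1.28×10⁻⁹ F.

C ≈ 1.28 nF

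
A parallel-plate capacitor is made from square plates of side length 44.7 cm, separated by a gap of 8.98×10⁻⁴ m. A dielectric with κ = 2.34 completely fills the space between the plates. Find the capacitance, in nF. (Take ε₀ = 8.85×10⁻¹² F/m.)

C ≈ 4.61 nF

A = (44.7 cm)² = 0.200 m².
C = κε₀A/d = 2.34 × 8.85×10⁻¹² × 0.200 / 8.98×10⁻⁴ = 4.61×10⁻⁹ F.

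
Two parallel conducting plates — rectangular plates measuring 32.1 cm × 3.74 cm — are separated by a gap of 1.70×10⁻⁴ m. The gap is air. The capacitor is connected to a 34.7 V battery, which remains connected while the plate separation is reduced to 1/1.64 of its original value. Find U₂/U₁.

U₂/U₁ ≈ 1.64

Battery connected ⇒ V is held fixed.
C₂ = 1.64 C₁ and U = ½CV², so U₂/U₁ = C₂/C₁ = 1.64.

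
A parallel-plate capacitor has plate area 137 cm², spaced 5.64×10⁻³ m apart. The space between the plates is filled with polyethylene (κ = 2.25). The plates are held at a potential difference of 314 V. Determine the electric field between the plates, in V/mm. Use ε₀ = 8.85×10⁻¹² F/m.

E = V/d = 314 / 5.64×10⁻³ = 5.57×10⁴ V/m.

55.7 V/mm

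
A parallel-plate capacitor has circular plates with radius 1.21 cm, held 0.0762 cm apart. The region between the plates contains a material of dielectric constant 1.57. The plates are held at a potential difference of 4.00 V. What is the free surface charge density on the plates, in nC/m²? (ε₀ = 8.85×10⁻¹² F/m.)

A = π(1.21 cm)² = 4.60×10⁻⁴ m².
C = κε₀A/d = 1.57 × 8.85×10⁻¹² × 4.60×10⁻⁴ / 7.62×10⁻⁴ = 8.39×10⁻¹² F.
σ = Q/A = CV/A = 8.39×10⁻¹² × 4.00 / 4.60×10⁻⁴ = 7.29×10⁻⁸ C/m².

σ ≈ 72.9 nC/m²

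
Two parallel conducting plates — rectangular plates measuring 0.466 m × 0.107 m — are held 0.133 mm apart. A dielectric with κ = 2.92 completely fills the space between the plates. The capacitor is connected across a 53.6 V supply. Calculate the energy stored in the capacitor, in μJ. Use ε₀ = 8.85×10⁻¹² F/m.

A = 0.466 × 0.107 m² = 4.99×10⁻² m².
C = κε₀A/d = 2.92 × 8.85×10⁻¹² × 4.99×10⁻² / 1.33×10⁻⁴ = 9.69×10⁻⁹ F.
U = ½CV² = ½ × 9.69×10⁻⁹ × (53.6)² = 1.39×10⁻⁵ J.

U ≈ 13.9 μJ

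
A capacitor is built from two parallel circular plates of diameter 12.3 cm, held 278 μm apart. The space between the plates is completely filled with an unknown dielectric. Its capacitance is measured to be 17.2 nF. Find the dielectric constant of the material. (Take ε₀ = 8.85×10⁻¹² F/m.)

κ ≈ 45.5

A = π(12.3/2 cm)² = 1.19×10⁻² m².
κ = Cd/(ε₀A) = 1.72×10⁻⁸ × 2.78×10⁻⁴ / (8.85×10⁻¹² × 1.19×10⁻²) = 45.5.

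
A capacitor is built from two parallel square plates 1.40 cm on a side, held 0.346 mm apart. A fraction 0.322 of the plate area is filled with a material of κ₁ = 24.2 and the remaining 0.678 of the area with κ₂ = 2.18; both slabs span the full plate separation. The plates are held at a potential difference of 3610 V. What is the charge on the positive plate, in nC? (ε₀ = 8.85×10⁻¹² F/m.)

A = (1.40 cm)² = 1.96×10⁻⁴ m².
Side-by-side slabs ⇒ two capacitors in parallel, each spanning the full gap.
C₁ = κ₁ε₀A₁/d = 24.2 × 8.85×10⁻¹² × 6.31×10⁻⁵ / 3.46×10⁻⁴ = 3.91×10⁻¹¹ F.
C₂ = κ₂ε₀A₂/d = 2.18 × 8.85×10⁻¹² × 1.33×10⁻⁴ / 3.46×10⁻⁴ = 7.41×10⁻¹² F.
C = C₁ + C₂ = 4.65×10⁻¹¹ F.
Q = CV = 4.65×10⁻¹¹ × 3610 = 1.68×10⁻⁷ C.

Q ≈ 168 nC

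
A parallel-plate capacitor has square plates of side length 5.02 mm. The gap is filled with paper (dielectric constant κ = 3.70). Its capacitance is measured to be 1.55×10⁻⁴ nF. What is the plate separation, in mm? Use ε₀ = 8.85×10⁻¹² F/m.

5.32 mm

A = (5.02 mm)² = 2.52×10⁻⁵ m².
d = κε₀A/C = 3.70 × 8.85×10⁻¹² × 2.52×10⁻⁵ / 1.55×10⁻¹³ = 5.32×10⁻³ m.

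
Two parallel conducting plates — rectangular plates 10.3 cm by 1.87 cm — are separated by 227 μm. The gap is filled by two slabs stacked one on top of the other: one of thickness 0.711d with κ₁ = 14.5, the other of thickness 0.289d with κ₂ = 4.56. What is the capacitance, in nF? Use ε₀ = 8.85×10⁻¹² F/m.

A = 10.3 × 1.87 cm² = 1.93×10⁻³ m².
Stacked slabs ⇒ two capacitors in series, each with the full plate area.
C₁ = κ₁ε₀A/d₁ = 14.5 × 8.85×10⁻¹² × 1.93×10⁻³ / 1.61×10⁻⁴ = 1.53×10⁻⁹ F.
C₂ = κ₂ε₀A/d₂ = 4.56 × 8.85×10⁻¹² × 1.93×10⁻³ / 6.56×10⁻⁵ = 1.18×10⁻⁹ F.
C = (1/C₁ + 1/C₂)⁻¹ = 6.68×10⁻¹⁰ F.

C ≈ 0.668 nF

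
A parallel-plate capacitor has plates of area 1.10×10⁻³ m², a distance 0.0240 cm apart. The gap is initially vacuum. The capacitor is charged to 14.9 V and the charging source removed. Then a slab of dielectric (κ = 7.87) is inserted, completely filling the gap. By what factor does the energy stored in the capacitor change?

Isolated ⇒ Q is held fixed.
C₂ = 7.87 C₁ and U = Q²/(2C), so U₂/U₁ = C₁/C₂ = 0.127.

0.127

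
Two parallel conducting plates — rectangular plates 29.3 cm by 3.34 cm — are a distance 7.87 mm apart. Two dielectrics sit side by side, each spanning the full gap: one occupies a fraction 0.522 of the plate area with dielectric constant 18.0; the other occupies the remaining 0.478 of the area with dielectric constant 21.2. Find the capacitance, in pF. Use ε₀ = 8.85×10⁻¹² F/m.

A = 29.3 × 3.34 cm² = 9.79×10⁻³ m².
Side-by-side slabs ⇒ two capacitors in parallel, each spanning the full gap.
C₁ = κ₁ε₀A₁/d = 18.0 × 8.85×10⁻¹² × 5.11×10⁻³ / 7.87×10⁻³ = 1.03×10⁻¹⁰ F.
C₂ = κ₂ε₀A₂/d = 21.2 × 8.85×10⁻¹² × 4.68×10⁻³ / 7.87×10⁻³ = 1.12×10⁻¹⁰ F.
C = C₁ + C₂ = 2.15×10⁻¹⁰ F.

215 pF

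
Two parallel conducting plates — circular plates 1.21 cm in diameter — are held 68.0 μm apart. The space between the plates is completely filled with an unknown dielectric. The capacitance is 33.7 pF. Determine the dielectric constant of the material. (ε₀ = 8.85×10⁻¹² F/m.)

κ ≈ 2.25

A = π(1.21/2 cm)² = 1.15×10⁻⁴ m².
κ = Cd/(ε₀A) = 3.37×10⁻¹¹ × 6.80×10⁻⁵ / (8.85×10⁻¹² × 1.15×10⁻⁴) = 2.25.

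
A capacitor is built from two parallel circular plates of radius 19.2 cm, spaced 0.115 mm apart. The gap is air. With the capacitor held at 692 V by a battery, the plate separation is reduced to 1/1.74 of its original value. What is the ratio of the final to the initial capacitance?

C₂/C₁ ≈ 1.74

C = ε₀A/d scales as 1/d, so C₂/C₁ = d₁/d₂ = 1.74.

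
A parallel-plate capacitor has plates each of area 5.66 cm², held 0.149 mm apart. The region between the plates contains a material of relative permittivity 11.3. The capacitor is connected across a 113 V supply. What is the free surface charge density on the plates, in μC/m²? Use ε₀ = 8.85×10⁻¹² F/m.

σ ≈ 75.8 μC/m²

A = 5.66 cm² = 5.66×10⁻⁴ m².
C = κε₀A/d = 11.3 × 8.85×10⁻¹² × 5.66×10⁻⁴ / 1.49×10⁻⁴ = 3.80×10⁻¹⁰ F.
σ = Q/A = CV/A = 3.80×10⁻¹⁰ × 113 / 5.66×10⁻⁴ = 7.58×10⁻⁵ C/m².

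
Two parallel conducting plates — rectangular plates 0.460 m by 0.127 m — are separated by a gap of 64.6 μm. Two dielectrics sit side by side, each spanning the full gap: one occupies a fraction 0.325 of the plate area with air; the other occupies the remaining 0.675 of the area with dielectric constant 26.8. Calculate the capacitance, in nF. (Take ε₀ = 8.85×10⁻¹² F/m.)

C ≈ 147 nF

A = 0.460 × 0.127 m² = 5.84×10⁻² m².
Side-by-side slabs ⇒ two capacitors in parallel, each spanning the full gap.
C₁ = κ₁ε₀A₁/d = 1.00 × 8.85×10⁻¹² × 1.90×10⁻² / 6.46×10⁻⁵ = 2.60×10⁻⁹ F.
C₂ = κ₂ε₀A₂/d = 26.8 × 8.85×10⁻¹² × 3.94×10⁻² / 6.46×10⁻⁵ = 1.45×10⁻⁷ F.
C = C₁ + C₂ = 1.47×10⁻⁷ F.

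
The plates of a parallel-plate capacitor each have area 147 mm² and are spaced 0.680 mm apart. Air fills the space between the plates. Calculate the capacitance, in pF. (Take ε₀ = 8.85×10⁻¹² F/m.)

1.91 pF

A = 147 mm² = 1.47×10⁻⁴ m².
C = ε₀A/d = 8.85×10⁻¹² × 1.47×10⁻⁴ / 6.80×10⁻⁴ = 1.91×10⁻¹² F.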